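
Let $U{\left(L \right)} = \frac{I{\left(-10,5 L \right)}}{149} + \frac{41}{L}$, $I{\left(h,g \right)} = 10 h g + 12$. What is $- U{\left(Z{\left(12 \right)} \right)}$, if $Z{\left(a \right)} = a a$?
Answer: $\frac{10360163}{21456} \approx 482.86$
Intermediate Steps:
$Z{\left(a \right)} = a^{2}$
$I{\left(h,g \right)} = 12 + 10 g h$ ($I{\left(h,g \right)} = 10 g h + 12 = 12 + 10 g h$)
$U{\left(L \right)} = \frac{12}{149} + \frac{41}{L} - \frac{500 L}{149}$ ($U{\left(L \right)} = \frac{12 + 10 \cdot 5 L \left(-10\right)}{149} + \frac{41}{L} = \left(12 - 500 L\right) \frac{1}{149} + \frac{41}{L} = \left(\frac{12}{149} - \frac{500 L}{149}\right) + \frac{41}{L} = \frac{12}{149} + \frac{41}{L} - \frac{500 L}{149}$)
$- U{\left(Z{\left(12 \right)} \right)} = - (\frac{12}{149} + \frac{41}{12^{2}} - \frac{500 \cdot 12^{2}}{149}) = - (\frac{12}{149} + \frac{41}{144} - \frac{72000}{149}) = \left(-1\right) \left(- \frac{10360163}{21456}\right) = \frac{10360163}{21456}$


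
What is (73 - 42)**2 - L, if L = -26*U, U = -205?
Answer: -4369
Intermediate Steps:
L = 5330 (L = -26*(-205) = 5330)
(73 - 42)**2 - L = (73 - 42)**2 - 1*5330 = 31**2 - 5330 = 961 - 5330 = -4369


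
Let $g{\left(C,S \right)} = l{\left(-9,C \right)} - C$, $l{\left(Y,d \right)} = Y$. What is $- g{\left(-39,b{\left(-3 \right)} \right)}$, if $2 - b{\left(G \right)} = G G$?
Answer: $-30$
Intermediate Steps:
$b{\left(G \right)} = 2 - G^{2}$ ($b{\left(G \right)} = 2 - G G = 2 - G^{2}$)
$g{\left(C,S \right)} = -9 - C$
$- g{\left(-39,b{\left(-3 \right)} \right)} = - (-9 - -39) = - (-9 + 39) = \left(-1\right) 30 = -30$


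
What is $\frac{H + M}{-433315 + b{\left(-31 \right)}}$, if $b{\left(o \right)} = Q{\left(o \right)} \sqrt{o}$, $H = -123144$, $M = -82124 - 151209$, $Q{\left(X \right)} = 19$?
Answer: $\frac{154466831255}{187761900416} + \frac{6773063 i \sqrt{31}}{187761900416} \approx 0.82267 + 0.00020084 i$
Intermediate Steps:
$M = -233333$
$b{\left(o \right)} = 19 \sqrt{o}$
$\frac{H + M}{-433315 + b{\left(-31 \right)}} = \frac{-123144 - 233333}{-433315 + 19 \sqrt{-31}} = - \frac{356477}{-433315 + 19 i \sqrt{31}}$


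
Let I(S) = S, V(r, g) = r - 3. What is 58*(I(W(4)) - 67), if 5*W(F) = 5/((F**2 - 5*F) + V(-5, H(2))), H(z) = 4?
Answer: -23345/6 ≈ -3890.8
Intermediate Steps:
V(r, g) = -3 + r
W(F) = 1/(-8 + F**2 - 5*F) (W(F) = (5/((F**2 - 5*F) + (-3 - 5)))/5 = (5/((F**2 - 5*F) - 8))/5 = (5/(-8 + F**2 - 5*F))/5 = 1/(-8 + F**2 - 5*F))
58*(I(W(4)) - 67) = 58*(1/(-8 + 4**2 - 5*4) - 67) = 58*(1/(-8 + 16 - 20) - 67) = 58*(1/(-12) - 67) = 58*(-1/12 - 67) = 58*(-805/12) = -23345/6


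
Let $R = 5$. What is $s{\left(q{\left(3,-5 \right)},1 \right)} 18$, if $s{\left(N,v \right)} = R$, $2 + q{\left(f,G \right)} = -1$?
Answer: $90$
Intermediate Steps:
$q{\left(f,G \right)} = -3$ ($q{\left(f,G \right)} = -2 - 1 = -3$)
$s{\left(N,v \right)} = 5$
$s{\left(q{\left(3,-5 \right)},1 \right)} 18 = 5 \cdot 18 = 90$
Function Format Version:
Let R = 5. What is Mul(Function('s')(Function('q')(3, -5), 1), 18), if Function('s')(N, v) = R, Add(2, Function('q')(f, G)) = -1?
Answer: 90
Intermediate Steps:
Function('q')(f, G) = -3 (Function('q')(f, G) = Add(-2, -1) = -3)
Function('s')(N, v) = 5
Mul(Function('s')(Function('q')(3, -5), 1), 18) = Mul(5, 18) = 90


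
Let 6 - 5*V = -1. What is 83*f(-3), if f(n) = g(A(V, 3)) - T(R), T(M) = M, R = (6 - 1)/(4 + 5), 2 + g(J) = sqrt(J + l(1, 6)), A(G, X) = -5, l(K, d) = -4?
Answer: -1909/9 + 249*I ≈ -212.11 + 249.0*I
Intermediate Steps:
V = 7/5 (V = 6/5 - 1/5*(-1) = 6/5 + 1/5 = 7/5 ≈ 1.4000)
g(J) = -2 + sqrt(-4 + J) (g(J) = -2 + sqrt(J - 4) = -2 + sqrt(-4 + J))
R = 5/9 ≈ 0.55556
f(n) = -23/9 + 3*I (f(n) = (-2 + sqrt(-4 - 5)) - 1*5/9 = (-2 + sqrt(-9)) - 5/9 = (-2 + 3*I) - 5/9 = -23/9 + 3*I)
83*f(-3) = 83*(-23/9 + 3*I) = -1909/9 + 249*I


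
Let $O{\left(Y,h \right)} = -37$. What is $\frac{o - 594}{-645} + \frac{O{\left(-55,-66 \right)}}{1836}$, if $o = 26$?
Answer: $\frac{339661}{394740} \approx 0.86047$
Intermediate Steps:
$\frac{o - 594}{-645} + \frac{O{\left(-55,-66 \right)}}{1836} = \frac{26 - 594}{-645} - \frac{37}{1836} = \left(26 - 594\right) \left(- \frac{1}{645}\right) - \frac{37}{1836} = \left(-568\right) \left(- \frac{1}{645}\right) - \frac{37}{1836} = \frac{568}{645} - \frac{37}{1836} = \frac{339661}{394740}$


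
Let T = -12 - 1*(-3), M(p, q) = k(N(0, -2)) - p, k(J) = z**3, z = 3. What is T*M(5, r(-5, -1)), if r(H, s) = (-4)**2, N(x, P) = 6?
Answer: -198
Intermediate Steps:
r(H, s) = 16
k(J) = 27 (k(J) = 3**3 = 27)
M(p, q) = 27 - p
T = -9 (T = -12 + 3 = -9)
T*M(5, r(-5, -1)) = -9*(27 - 1*5) = -9*(27 - 5) = -9*22 = -198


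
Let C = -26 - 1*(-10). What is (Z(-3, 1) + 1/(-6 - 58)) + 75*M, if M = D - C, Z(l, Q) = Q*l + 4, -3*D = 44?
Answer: 6463/64 ≈ 100.98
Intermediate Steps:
D = -44/3 (D = -1/3*44 = -44/3 ≈ -14.667)
C = -16 (C = -26 + 10 = -16)
Z(l, Q) = 4 + Q*l
M = 4/3 (M = -44/3 - 1*(-16) = -44/3 + 16 = 4/3 ≈ 1.3333)
(Z(-3, 1) + 1/(-6 - 58)) + 75*M = ((4 + 1*(-3)) + 1/(-6 - 58)) + 75*(4/3) = ((4 - 3) + 1/(-64)) + 100 = (1 - 1/64) + 100 = 63/64 + 100 = 6463/64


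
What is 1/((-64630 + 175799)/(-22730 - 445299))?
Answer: -468029/111169 ≈ -4.2101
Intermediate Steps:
1/((-64630 + 175799)/(-22730 - 445299)) = 1/(111169/(-468029)) = 1/(111169*(-1/468029)) = 1/(-111169/468029) = -468029/111169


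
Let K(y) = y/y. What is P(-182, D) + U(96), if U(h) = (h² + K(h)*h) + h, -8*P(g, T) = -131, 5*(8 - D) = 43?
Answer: 75395/8 ≈ 9424.4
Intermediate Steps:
D = -⅗ (D = 8 - ⅕*43 = 8 - 43/5 = -⅗ ≈ -0.60000)
P(g, T) = 131/8 (P(g, T) = -⅛*(-131) = 131/8)
K(y) = 1
U(h) = h² + 2*h (U(h) = (h² + 1*h) + h = (h² + h) + h = (h + h²) + h = h² + 2*h)
P(-182, D) + U(96) = 131/8 + 96*(2 + 96) = 131/8 + 96*98 = 131/8 + 9408 = 75395/8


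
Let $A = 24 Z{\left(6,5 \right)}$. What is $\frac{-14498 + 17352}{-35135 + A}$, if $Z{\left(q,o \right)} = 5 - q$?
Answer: $- \frac{2854}{35159} \approx -0.081174$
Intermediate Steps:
$A = -24$ ($A = 24 \left(5 - 6\right) = 24 \left(-1\right) = -24$)
$\frac{-14498 + 17352}{-35135 + A} = \frac{-14498 + 17352}{-35135 - 24} = \frac{2854}{-35159} = 2854 \left(- \frac{1}{35159}\right) = - \frac{2854}{35159}$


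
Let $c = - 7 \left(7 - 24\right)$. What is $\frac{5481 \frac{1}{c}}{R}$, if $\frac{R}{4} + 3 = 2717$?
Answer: $\frac{783}{184552} \approx 0.0042427$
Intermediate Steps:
$R = 10856$ ($R = -12 + 4 \cdot 2717 = -12 + 10868 = 10856$)
$c = 119$ ($c = \left(-7\right) \left(-17\right) = 119$)
$\frac{5481 \frac{1}{c}}{R} = \frac{5481 \cdot \frac{1}{119}}{10856} = 5481 \cdot \frac{1}{119} \cdot \frac{1}{10856} = \frac{783}{17} \cdot \frac{1}{10856} = \frac{783}{184552}$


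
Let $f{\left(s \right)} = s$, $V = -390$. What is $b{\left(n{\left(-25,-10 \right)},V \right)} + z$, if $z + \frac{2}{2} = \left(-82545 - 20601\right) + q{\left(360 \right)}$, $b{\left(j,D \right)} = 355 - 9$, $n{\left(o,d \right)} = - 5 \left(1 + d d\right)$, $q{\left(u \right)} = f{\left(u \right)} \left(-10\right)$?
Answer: $-106401$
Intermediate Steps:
$q{\left(u \right)} = - 10 u$ ($q{\left(u \right)} = u \left(-10\right) = - 10 u$)
$n{\left(o,d \right)} = -5 - 5 d^{2}$ ($n{\left(o,d \right)} = - 5 \left(1 + d^{2}\right) = -5 - 5 d^{2}$)
$b{\left(j,D \right)} = 346$ ($b{\left(j,D \right)} = 355 - 9 = 346$)
$z = -106747$ ($z = -1 - 106746 = -106747$)
$b{\left(n{\left(-25,-10 \right)},V \right)} + z = 346 - 106747 = -106401$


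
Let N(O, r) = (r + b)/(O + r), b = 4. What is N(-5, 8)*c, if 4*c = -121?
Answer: -121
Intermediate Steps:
c = -121/4 (c = (¼)*(-121) = -121/4 ≈ -30.250)
N(O, r) = (4 + r)/(O + r) (N(O, r) = (r + 4)/(O + r) = (4 + r)/(O + r))
N(-5, 8)*c = ((4 + 8)/(-5 + 8))*(-121/4) = (12/3)*(-121/4) = ((⅓)*12)*(-121/4) = 4*(-121/4) = -121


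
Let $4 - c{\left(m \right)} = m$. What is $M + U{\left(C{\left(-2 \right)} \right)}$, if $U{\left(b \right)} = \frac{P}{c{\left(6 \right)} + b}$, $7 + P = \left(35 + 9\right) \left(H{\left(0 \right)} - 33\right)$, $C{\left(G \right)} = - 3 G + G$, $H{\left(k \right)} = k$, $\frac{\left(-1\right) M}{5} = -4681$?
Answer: $\frac{45351}{2} \approx 22676.0$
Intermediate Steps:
$M = 23405$ ($M = \left(-5\right) \left(-4681\right) = 23405$)
$c{\left(m \right)} = 4 - m$
$C{\left(G \right)} = - 2 G$
$P = -1459$ ($P = -7 + \left(35 + 9\right) \left(0 - 33\right) = -7 + 44 \left(-33\right) = -7 - 1452 = -1459$)
$U{\left(b \right)} = - \frac{1459}{-2 + b}$ ($U{\left(b \right)} = - \frac{1459}{\left(4 - 6\right) + b} = - \frac{1459}{-2 + b}$)
$M + U{\left(C{\left(-2 \right)} \right)} = 23405 - \frac{1459}{-2 - -4} = 23405 - \frac{1459}{-2 + 4} = 23405 - \frac{1459}{2} = \frac{45351}{2}$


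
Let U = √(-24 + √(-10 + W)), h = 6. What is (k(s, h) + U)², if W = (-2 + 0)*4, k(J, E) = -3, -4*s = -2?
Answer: (3 - √3*√(-8 + I*√2))² ≈ -17.588 - 25.265*I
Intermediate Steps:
s = ½ (s = -¼*(-2) = ½ ≈ 0.50000)
W = -8 (W = -2*4 = -8)
U = √(-24 + 3*I*√2) (U = √(-24 + √(-10 - 8)) = √(-24 + √(-18)) = √(-24 + 3*I*√2) ≈ 0.43134 + 4.9179*I)
(k(s, h) + U)² = (-3 + √(-24 + 3*I*√2))²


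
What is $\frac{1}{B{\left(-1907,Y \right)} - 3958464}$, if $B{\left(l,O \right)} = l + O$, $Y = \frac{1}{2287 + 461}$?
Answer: $- \frac{2748}{10883099507} \approx -2.525 \cdot 10^{-7}$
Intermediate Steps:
$Y = \frac{1}{2748} \approx 0.0003639$
$B{\left(l,O \right)} = O + l$
$\frac{1}{B{\left(-1907,Y \right)} - 3958464} = \frac{1}{\left(\frac{1}{2748} - 1907\right) - 3958464} = \frac{1}{- \frac{5240435}{2748} - 3958464} = \frac{1}{- \frac{10883099507}{2748}} = - \frac{2748}{10883099507}$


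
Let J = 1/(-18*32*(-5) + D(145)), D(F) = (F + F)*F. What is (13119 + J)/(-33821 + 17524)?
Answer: -589436671/732224210 ≈ -0.80499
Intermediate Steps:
D(F) = 2*F² (D(F) = (2*F)*F = 2*F²)
J = 1/44930 (J = 1/(-18*32*(-5) + 2*145²) = 1/(-576*(-5) + 2*21025) = 1/(2880 + 42050) = 1/44930 ≈ 2.2257e-5)
(13119 + J)/(-33821 + 17524) = (13119 + 1/44930)/(-33821 + 17524) = (589436671/44930)/(-16297) = (589436671/44930)*(-1/16297) = -589436671/732224210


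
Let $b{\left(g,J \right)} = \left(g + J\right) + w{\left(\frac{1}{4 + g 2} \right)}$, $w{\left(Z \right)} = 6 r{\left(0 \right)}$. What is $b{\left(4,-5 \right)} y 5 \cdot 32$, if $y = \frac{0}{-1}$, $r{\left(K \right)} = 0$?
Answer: $0$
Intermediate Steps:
$w{\left(Z \right)} = 0$ ($w{\left(Z \right)} = 6 \cdot 0 = 0$)
$b{\left(g,J \right)} = J + g$ ($b{\left(g,J \right)} = \left(g + J\right) + 0 = \left(J + g\right) + 0 = J + g$)
$y = 0$ ($y = 0 \left(-1\right) = 0$)
$b{\left(4,-5 \right)} y 5 \cdot 32 = \left(-5 + 4\right) 0 \cdot 5 \cdot 32 = \left(-1\right) 0 \cdot 5 \cdot 32 = 0 \cdot 5 \cdot 32 = 0 \cdot 32 = 0$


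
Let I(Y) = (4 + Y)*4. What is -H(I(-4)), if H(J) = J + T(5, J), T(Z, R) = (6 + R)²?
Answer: -36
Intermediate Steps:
I(Y) = 16 + 4*Y
H(J) = J + (6 + J)²
-H(I(-4)) = -((16 + 4*(-4)) + (6 + (16 + 4*(-4)))²) = -((16 - 16) + (6 + (16 - 16))²) = -(0 + (6 + 0)²) = -(0 + 6²) = -(0 + 36) = -1*36 = -36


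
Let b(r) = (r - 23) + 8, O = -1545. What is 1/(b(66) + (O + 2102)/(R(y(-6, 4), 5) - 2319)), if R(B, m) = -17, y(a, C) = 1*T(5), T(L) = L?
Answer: 2336/118579 ≈ 0.019700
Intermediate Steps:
b(r) = -15 + r (b(r) = (-23 + r) + 8 = -15 + r)
y(a, C) = 5 (y(a, C) = 1*5 = 5)
1/(b(66) + (O + 2102)/(R(y(-6, 4), 5) - 2319)) = 1/((-15 + 66) + (-1545 + 2102)/(-17 - 2319)) = 1/(51 + 557/(-2336)) = 1/(51 + 557*(-1/2336)) = 1/(51 - 557/2336) = 1/(118579/2336) = 2336/118579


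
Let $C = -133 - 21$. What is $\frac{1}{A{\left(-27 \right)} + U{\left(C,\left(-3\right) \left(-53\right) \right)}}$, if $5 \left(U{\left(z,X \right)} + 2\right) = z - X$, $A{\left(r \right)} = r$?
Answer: $- \frac{5}{458} \approx -0.010917$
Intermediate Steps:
$C = -154$
$U{\left(z,X \right)} = -2 - \frac{X}{5} + \frac{z}{5}$ ($U{\left(z,X \right)} = -2 + \frac{z - X}{5} = -2 - \left(- \frac{z}{5} + \frac{X}{5}\right) = -2 - \frac{X}{5} + \frac{z}{5}$)
$\frac{1}{A{\left(-27 \right)} + U{\left(C,\left(-3\right) \left(-53\right) \right)}} = \frac{1}{-27 - \left(\frac{164}{5} + \frac{1}{5} \left(-3\right) \left(-53\right)\right)} = \frac{1}{-27 - \frac{323}{5}} = \frac{1}{- \frac{458}{5}} = - \frac{5}{458}$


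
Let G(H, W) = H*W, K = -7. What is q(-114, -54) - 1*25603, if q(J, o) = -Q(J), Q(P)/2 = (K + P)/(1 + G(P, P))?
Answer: -332761949/12997 ≈ -25603.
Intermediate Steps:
Q(P) = 2*(-7 + P)/(1 + P²) (Q(P) = 2*((-7 + P)/(1 + P*P)) = 2*((-7 + P)/(1 + P²)) = 2*(-7 + P)/(1 + P²))
q(J, o) = -2*(-7 + J)/(1 + J²)
q(-114, -54) - 1*25603 = 2*(7 - 1*(-114))/(1 + (-114)²) - 1*25603 = 2*(7 + 114)/(1 + 12996) - 25603 = 2*121/12997 - 25603 = 2*(1/12997)*121 - 25603 = 242/12997 - 25603 = -332761949/12997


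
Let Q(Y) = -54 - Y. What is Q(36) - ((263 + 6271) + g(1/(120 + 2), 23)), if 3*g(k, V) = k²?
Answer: -295774849/44652 ≈ -6624.0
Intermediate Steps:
g(k, V) = k²/3
Q(36) - ((263 + 6271) + g(1/(120 + 2), 23)) = (-54 - 1*36) - ((263 + 6271) + (1/(120 + 2))²/3) = (-54 - 36) - (6534 + (1/122)²/3) = -90 - (6534 + (1/122)²/3) = -90 - (6534 + (⅓)*(1/14884)) = -90 - (6534 + 1/44652) = -90 - 1*291756169/44652 = -90 - 291756169/44652 = -295774849/44652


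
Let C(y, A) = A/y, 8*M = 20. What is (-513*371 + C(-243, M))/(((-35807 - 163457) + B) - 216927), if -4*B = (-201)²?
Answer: 184993966/414355095 ≈ 0.44646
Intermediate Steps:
M = 5/2 (M = (⅛)*20 = 5/2 ≈ 2.5000)
B = -40401/4 (B = -¼*(-201)² = -¼*40401 = -40401/4 ≈ -10100.)
(-513*371 + C(-243, M))/(((-35807 - 163457) + B) - 216927) = (-513*371 + (5/2)/(-243))/(((-35807 - 163457) - 40401/4) - 216927) = (-190323 + (5/2)*(-1/243))/((-199264 - 40401/4) - 216927) = (-190323 - 5/486)/(-837457/4 - 216927) = -92496983/(486*(-1705165/4)) = -92496983/486*(-4/1705165) = 184993966/414355095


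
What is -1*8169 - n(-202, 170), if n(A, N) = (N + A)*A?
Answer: -14633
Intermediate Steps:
n(A, N) = A*(A + N) (n(A, N) = (A + N)*A = A*(A + N))
-1*8169 - n(-202, 170) = -1*8169 - (-202)*(-202 + 170) = -8169 - (-202)*(-32) = -8169 - 1*6464 = -8169 - 6464 = -14633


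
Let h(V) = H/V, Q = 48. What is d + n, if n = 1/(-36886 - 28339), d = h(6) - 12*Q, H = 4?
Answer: -112578353/195675 ≈ -575.33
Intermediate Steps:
h(V) = 4/V
d = -1726/3 (d = 4/6 - 12*48 = 4*(1/6) - 576 = 2/3 - 576 = -1726/3 ≈ -575.33)
n = -1/65225 (n = 1/(-65225) = -1/65225 ≈ -1.5332e-5)
d + n = -1726/3 - 1/65225 = -112578353/195675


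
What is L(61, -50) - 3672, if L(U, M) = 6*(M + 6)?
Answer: -3936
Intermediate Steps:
L(U, M) = 36 + 6*M (L(U, M) = 6*(6 + M) = 36 + 6*M)
L(61, -50) - 3672 = (36 + 6*(-50)) - 3672 = (36 - 300) - 3672 = -264 - 3672 = -3936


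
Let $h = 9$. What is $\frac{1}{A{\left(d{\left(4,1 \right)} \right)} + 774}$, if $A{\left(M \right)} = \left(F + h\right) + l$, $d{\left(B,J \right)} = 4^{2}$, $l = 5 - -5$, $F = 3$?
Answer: $\frac{1}{796} \approx 0.0012563$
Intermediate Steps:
$l = 10$ ($l = 5 + 5 = 10$)
$d{\left(B,J \right)} = 16$
$A{\left(M \right)} = 22$ ($A{\left(M \right)} = \left(3 + 9\right) + 10 = 12 + 10 = 22$)
$\frac{1}{A{\left(d{\left(4,1 \right)} \right)} + 774} = \frac{1}{22 + 774} = \frac{1}{796}$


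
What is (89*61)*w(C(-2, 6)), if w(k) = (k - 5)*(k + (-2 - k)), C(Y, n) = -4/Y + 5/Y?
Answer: 59719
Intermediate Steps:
C(Y, n) = 1/Y
w(k) = 10 - 2*k (w(k) = (-5 + k)*(-2) = 10 - 2*k)
(89*61)*w(C(-2, 6)) = (89*61)*(10 - 2/(-2)) = 5429*(10 - 2*(-½)) = 5429*(10 + 1) = 5429*11 = 59719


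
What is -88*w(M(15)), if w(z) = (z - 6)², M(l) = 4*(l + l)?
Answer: -1143648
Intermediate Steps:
M(l) = 8*l (M(l) = 4*(2*l) = 8*l)
w(z) = (-6 + z)²
-88*w(M(15)) = -88*(-6 + 8*15)² = -88*(-6 + 120)² = -88*114² = -88*12996 = -1143648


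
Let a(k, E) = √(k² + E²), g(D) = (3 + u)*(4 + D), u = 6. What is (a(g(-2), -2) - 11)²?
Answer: 449 - 44*√82 ≈ 50.563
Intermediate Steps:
g(D) = 36 + 9*D (g(D) = (3 + 6)*(4 + D) = 9*(4 + D) = 36 + 9*D)
a(k, E) = √(E² + k²)
(a(g(-2), -2) - 11)² = (√((-2)² + (36 + 9*(-2))²) - 11)² = (√(4 + (36 - 18)²) - 11)² = (√(4 + 18²) - 11)² = (√(4 + 324) - 11)² = (√328 - 11)² = (2*√82 - 11)² = (-11 + 2*√82)²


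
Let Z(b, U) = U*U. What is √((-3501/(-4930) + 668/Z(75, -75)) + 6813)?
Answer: √37262121743678/73950 ≈ 82.546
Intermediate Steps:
Z(b, U) = U²
√((-3501/(-4930) + 668/Z(75, -75)) + 6813) = √((-3501/(-4930) + 668/((-75)²)) + 6813) = √((-3501*(-1/4930) + 668/5625) + 6813) = √((3501/4930 + 668*(1/5625)) + 6813) = √((3501/4930 + 668/5625) + 6813) = √(4597273/5546250 + 6813) = √(37791198523/5546250) = √37262121743678/73950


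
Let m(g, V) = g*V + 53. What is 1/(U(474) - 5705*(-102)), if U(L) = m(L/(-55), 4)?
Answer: 55/32006069 ≈ 1.7184e-6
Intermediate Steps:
m(g, V) = 53 + V*g (m(g, V) = V*g + 53 = 53 + V*g)
U(L) = 53 - 4*L/55 (U(L) = 53 + 4*(L/(-55)) = 53 + 4*(L*(-1/55)) = 53 + 4*(-L/55) = 53 - 4*L/55)
1/(U(474) - 5705*(-102)) = 1/((53 - 4/55*474) - 5705*(-102)) = 1/((53 - 1896/55) + 581910) = 1/(1019/55 + 581910) = 1/(32006069/55) = 55/32006069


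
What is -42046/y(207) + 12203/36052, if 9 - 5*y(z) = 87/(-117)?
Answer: -14779231465/684988 ≈ -21576.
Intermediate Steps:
y(z) = 76/39 (y(z) = 9/5 - 87/(5*(-117)) = 9/5 - 87*(-1)/(5*117) = 9/5 - ⅕*(-29/39) = 9/5 + 29/195 = 76/39)
-42046/y(207) + 12203/36052 = -42046/76/39 + 12203/36052 = -42046*39/76 + 12203*(1/36052) = -819897/38 + 12203/36052 = -14779231465/684988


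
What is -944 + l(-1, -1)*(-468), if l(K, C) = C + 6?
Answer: -3284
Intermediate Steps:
l(K, C) = 6 + C
-944 + l(-1, -1)*(-468) = -944 + (6 - 1)*(-468) = -944 + 5*(-468) = -944 - 2340 = -3284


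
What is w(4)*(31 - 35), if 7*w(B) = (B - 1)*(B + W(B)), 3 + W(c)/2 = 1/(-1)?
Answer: 48/7 ≈ 6.8571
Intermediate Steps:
W(c) = -8 (W(c) = -6 + 2/(-1) = -6 + 2*(-1) = -6 - 2 = -8)
w(B) = (-1 + B)*(-8 + B)/7 (w(B) = ((B - 1)*(B - 8))/7 = ((-1 + B)*(-8 + B))/7 = (-1 + B)*(-8 + B)/7)
w(4)*(31 - 35) = (8/7 - 9/7*4 + (⅐)*4²)*(31 - 35) = (8/7 - 36/7 + (⅐)*16)*(-4) = (8/7 - 36/7 + 16/7)*(-4) = -12/7*(-4) = 48/7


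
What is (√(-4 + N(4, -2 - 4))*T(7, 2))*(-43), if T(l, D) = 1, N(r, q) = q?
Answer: -43*I*√10 ≈ -135.98*I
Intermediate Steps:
(√(-4 + N(4, -2 - 4))*T(7, 2))*(-43) = (√(-4 + (-2 - 4))*1)*(-43) = (√(-4 - 6)*1)*(-43) = (√(-10)*1)*(-43) = ((I*√10)*1)*(-43) = (I*√10)*(-43) = -43*I*√10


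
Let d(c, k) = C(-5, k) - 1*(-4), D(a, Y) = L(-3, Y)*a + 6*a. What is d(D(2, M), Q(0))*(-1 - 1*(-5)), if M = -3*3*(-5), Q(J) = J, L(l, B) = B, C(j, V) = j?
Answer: -4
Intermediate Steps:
M = 45 (M = -9*(-5) = 45)
D(a, Y) = 6*a + Y*a (D(a, Y) = Y*a + 6*a = 6*a + Y*a)
d(c, k) = -1 (d(c, k) = -5 - 1*(-4) = -5 + 4 = -1)
d(D(2, M), Q(0))*(-1 - 1*(-5)) = -(-1 - 1*(-5)) = -(-1 + 5) = -1*4 = -4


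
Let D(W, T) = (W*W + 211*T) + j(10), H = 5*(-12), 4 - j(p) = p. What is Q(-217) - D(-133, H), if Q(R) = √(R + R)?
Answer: -5023 + I*√434 ≈ -5023.0 + 20.833*I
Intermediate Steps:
Q(R) = √2*√R (Q(R) = √(2*R) = √2*√R)
j(p) = 4 - p
H = -60
D(W, T) = -6 + W² + 211*T (D(W, T) = (W*W + 211*T) + (4 - 1*10) = (W² + 211*T) + (4 - 10) = (W² + 211*T) - 6 = -6 + W² + 211*T)
Q(-217) - D(-133, H) = √2*√(-217) - (-6 + (-133)² + 211*(-60)) = √2*(I*√217) - (-6 + 17689 - 12660) = I*√434 - 1*5023 = I*√434 - 5023 = -5023 + I*√434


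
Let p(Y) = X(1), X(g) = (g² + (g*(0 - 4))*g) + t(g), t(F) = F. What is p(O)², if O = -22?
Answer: 4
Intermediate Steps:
X(g) = g - 3*g² (X(g) = (g² + (g*(0 - 4))*g) + g = (g² + (g*(-4))*g) + g = (g² + (-4*g)*g) + g = (g² - 4*g²) + g = -3*g² + g = g - 3*g²)
p(Y) = -2 (p(Y) = 1*(1 - 3*1) = 1*(1 - 3) = 1*(-2) = -2)
p(O)² = (-2)² = 4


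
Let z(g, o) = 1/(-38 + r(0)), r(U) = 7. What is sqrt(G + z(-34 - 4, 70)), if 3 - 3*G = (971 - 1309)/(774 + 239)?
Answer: 4*sqrt(598509777)/94209 ≈ 1.0387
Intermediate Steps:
G = 3377/3039 (G = 1 - (971 - 1309)/(3*(774 + 239)) = 1 - (-338)/(3*1013) = 1 - 1/3*(-338/1013) = 1 + 338/3039 = 3377/3039 ≈ 1.1112)
z(g, o) = -1/31 (z(g, o) = 1/(-38 + 7) = 1/(-31) = -1/31)
sqrt(G + z(-34 - 4, 70)) = sqrt(3377/3039 - 1/31) = sqrt(101648/94209) = 4*sqrt(598509777)/94209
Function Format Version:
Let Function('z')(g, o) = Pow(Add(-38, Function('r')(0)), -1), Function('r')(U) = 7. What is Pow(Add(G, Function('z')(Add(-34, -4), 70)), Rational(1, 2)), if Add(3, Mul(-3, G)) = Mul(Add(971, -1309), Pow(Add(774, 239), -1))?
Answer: Mul(Rational(4, 94209), Pow(598509777, Rational(1, 2))) ≈ 1.0387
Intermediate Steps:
G = Rational(3377, 3039) (G = Add(1, Mul(Rational(-1, 3), Mul(Add(971, -1309), Pow(Add(774, 239), -1)))) = Add(1, Mul(Rational(-1, 3), Mul(-338, Pow(1013, -1)))) = Add(1, Mul(Rational(-1, 3), Mul(-338, Rational(1, 1013)))) = Add(1, Mul(Rational(-1, 3), Rational(-338, 1013))) = Add(1, Rational(338, 3039)) = Rational(3377, 3039) ≈ 1.1112)
Function('z')(g, o) = Rational(-1, 31) (Function('z')(g, o) = Pow(Add(-38, 7), -1) = Pow(-31, -1) = Rational(-1, 31))
Pow(Add(G, Function('z')(Add(-34, -4), 70)), Rational(1, 2)) = Pow(Add(Rational(3377, 3039), Rational(-1, 31)), Rational(1, 2)) = Pow(Rational(101648, 94209), Rational(1, 2)) = Mul(Rational(4, 94209), Pow(598509777, Rational(1, 2)))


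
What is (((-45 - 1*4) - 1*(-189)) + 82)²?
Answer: 49284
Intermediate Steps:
(((-45 - 1*4) - 1*(-189)) + 82)² = (((-45 - 4) + 189) + 82)² = ((-49 + 189) + 82)² = (140 + 82)² = 222² = 49284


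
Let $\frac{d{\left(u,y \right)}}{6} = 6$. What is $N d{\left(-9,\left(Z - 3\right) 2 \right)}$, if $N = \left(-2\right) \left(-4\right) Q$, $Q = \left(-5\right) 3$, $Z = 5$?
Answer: $-4320$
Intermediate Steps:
$Q = -15$
$d{\left(u,y \right)} = 36$ ($d{\left(u,y \right)} = 6 \cdot 6 = 36$)
$N = -120$ ($N = \left(-2\right) \left(-4\right) \left(-15\right) = 8 \left(-15\right) = -120$)
$N d{\left(-9,\left(Z - 3\right) 2 \right)} = \left(-120\right) 36 = -4320$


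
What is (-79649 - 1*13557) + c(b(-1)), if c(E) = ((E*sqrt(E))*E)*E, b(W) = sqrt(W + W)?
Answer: -93206 - 2*2**(3/4)*I**(3/2) ≈ -93204.0 - 2.3784*I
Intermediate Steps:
b(W) = sqrt(2)*sqrt(W) (b(W) = sqrt(2*W) = sqrt(2)*sqrt(W))
c(E) = E**(7/2) (c(E) = (E**(3/2)*E)*E = E**(5/2)*E = E**(7/2))
(-79649 - 1*13557) + c(b(-1)) = (-79649 - 1*13557) + (sqrt(2)*sqrt(-1))**(7/2) = (-79649 - 13557) + (sqrt(2)*I)**(7/2) = -93206 + (I*sqrt(2))**(7/2) = -93206 + 2*2**(3/4)*(-I**(3/2))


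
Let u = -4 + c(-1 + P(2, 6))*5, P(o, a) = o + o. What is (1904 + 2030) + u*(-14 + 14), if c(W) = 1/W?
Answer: 3934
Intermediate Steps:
P(o, a) = 2*o
u = -7/3 (u = -4 + 5/(-1 + 2*2) = -4 + 5/(-1 + 4) = -4 + 5/3 = -7/3 ≈ -2.3333)
(1904 + 2030) + u*(-14 + 14) = (1904 + 2030) - 7*(-14 + 14)/3 = 3934 - 7/3*0 = 3934 + 0 = 3934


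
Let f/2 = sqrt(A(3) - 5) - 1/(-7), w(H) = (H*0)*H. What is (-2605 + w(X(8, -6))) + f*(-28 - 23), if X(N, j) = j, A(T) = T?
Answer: -18337/7 - 102*I*sqrt(2) ≈ -2619.6 - 144.25*I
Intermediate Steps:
w(H) = 0 (w(H) = 0*H = 0)
f = 2/7 + 2*I*sqrt(2) (f = 2*(sqrt(3 - 5) - 1/(-7)) = 2*(sqrt(-2) - 1*(-1/7)) = 2*(I*sqrt(2) + 1/7) = 2*(1/7 + I*sqrt(2)) = 2/7 + 2*I*sqrt(2) ≈ 0.28571 + 2.8284*I)
(-2605 + w(X(8, -6))) + f*(-28 - 23) = (-2605 + 0) + (2/7 + 2*I*sqrt(2))*(-28 - 23) = -2605 + (2/7 + 2*I*sqrt(2))*(-51) = -2605 + (-102/7 - 102*I*sqrt(2)) = -18337/7 - 102*I*sqrt(2)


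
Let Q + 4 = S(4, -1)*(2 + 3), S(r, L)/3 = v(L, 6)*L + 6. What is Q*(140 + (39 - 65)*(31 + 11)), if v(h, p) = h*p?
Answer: -167552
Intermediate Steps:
S(r, L) = 18 + 18*L² (S(r, L) = 3*((L*6)*L + 6) = 3*((6*L)*L + 6) = 3*(6*L² + 6) = 3*(6 + 6*L²) = 18 + 18*L²)
Q = 176 (Q = -4 + (18 + 18*(-1)²)*(2 + 3) = -4 + (18 + 18*1)*5 = -4 + (18 + 18)*5 = -4 + 36*5 = -4 + 180 = 176)
Q*(140 + (39 - 65)*(31 + 11)) = 176*(140 + (39 - 65)*(31 + 11)) = 176*(140 - 26*42) = 176*(140 - 1092) = 176*(-952) = -167552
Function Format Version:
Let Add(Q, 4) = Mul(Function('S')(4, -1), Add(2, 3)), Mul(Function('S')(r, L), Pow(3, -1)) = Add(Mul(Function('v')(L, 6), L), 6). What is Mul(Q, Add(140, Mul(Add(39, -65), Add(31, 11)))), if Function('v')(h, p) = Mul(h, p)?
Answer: -167552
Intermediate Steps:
Function('S')(r, L) = Add(18, Mul(18, Pow(L, 2))) (Function('S')(r, L) = Mul(3, Add(Mul(Mul(L, 6), L), 6)) = Mul(3, Add(Mul(Mul(6, L), L), 6)) = Mul(3, Add(Mul(6, Pow(L, 2)), 6)) = Mul(3, Add(6, Mul(6, Pow(L, 2)))) = Add(18, Mul(18, Pow(L, 2))))
Q = 176 (Q = Add(-4, Mul(Add(18, Mul(18, Pow(-1, 2))), Add(2, 3))) = Add(-4, Mul(Add(18, Mul(18, 1)), 5)) = Add(-4, Mul(Add(18, 18), 5)) = Add(-4, Mul(36, 5)) = Add(-4, 180) = 176)
Mul(Q, Add(140, Mul(Add(39, -65), Add(31, 11)))) = Mul(176, Add(140, Mul(Add(39, -65), Add(31, 11)))) = Mul(176, Add(140, Mul(-26, 42))) = Mul(176, Add(140, -1092)) = Mul(176, -952) = -167552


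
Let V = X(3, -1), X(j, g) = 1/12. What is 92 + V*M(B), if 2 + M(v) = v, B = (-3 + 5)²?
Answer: 553/6 ≈ 92.167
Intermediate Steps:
X(j, g) = 1/12
V = 1/12 ≈ 0.083333
B = 4 (B = 2² = 4)
M(v) = -2 + v
92 + V*M(B) = 92 + (-2 + 4)/12 = 92 + (1/12)*2 = 92 + ⅙ = 553/6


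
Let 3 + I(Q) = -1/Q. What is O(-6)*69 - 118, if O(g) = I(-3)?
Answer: -302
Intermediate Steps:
I(Q) = -3 - 1/Q
O(g) = -8/3 (O(g) = -3 - 1/(-3) = -3 - 1*(-⅓) = -3 + ⅓ = -8/3)
O(-6)*69 - 118 = -8/3*69 - 118 = -184 - 118 = -302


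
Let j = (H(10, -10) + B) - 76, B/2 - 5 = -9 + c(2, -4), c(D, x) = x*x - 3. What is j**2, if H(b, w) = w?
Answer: 4624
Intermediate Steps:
c(D, x) = -3 + x**2 (c(D, x) = x**2 - 3 = -3 + x**2)
B = 18 (B = 10 + 2*(-9 + (-3 + (-4)**2)) = 10 + 2*(-9 + (-3 + 16)) = 10 + 2*(-9 + 13) = 10 + 2*4 = 10 + 8 = 18)
j = -68 (j = (-10 + 18) - 76 = 8 - 76 = -68)
j**2 = (-68)**2 = 4624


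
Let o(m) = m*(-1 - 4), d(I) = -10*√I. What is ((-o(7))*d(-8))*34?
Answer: -23800*I*√2 ≈ -33658.0*I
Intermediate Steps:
o(m) = -5*m (o(m) = m*(-5) = -5*m)
((-o(7))*d(-8))*34 = ((-(-5)*7)*(-20*I*√2))*34 = ((-1*(-35))*(-20*I*√2))*34 = (35*(-20*I*√2))*34 = -700*I*√2*34 = -23800*I*√2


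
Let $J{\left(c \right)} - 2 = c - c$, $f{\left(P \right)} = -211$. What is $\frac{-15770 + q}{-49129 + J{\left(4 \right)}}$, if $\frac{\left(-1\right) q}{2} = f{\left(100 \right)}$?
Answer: $\frac{15348}{49127} \approx 0.31241$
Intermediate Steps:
$q = 422$ ($q = \left(-2\right) \left(-211\right) = 422$)
$J{\left(c \right)} = 2$ ($J{\left(c \right)} = 2 + \left(c - c\right) = 2 + 0 = 2$)
$\frac{-15770 + q}{-49129 + J{\left(4 \right)}} = \frac{-15770 + 422}{-49129 + 2} = - \frac{15348}{-49127} = \left(-15348\right) \left(- \frac{1}{49127}\right) = \frac{15348}{49127}$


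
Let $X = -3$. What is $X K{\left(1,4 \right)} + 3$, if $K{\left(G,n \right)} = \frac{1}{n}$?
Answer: $\frac{9}{4} \approx 2.25$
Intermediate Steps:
$X K{\left(1,4 \right)} + 3 = - \frac{3}{4} + 3 = \frac{9}{4}$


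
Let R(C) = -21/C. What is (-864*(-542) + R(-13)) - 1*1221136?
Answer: -9787003/13 ≈ -7.5285e+5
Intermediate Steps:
(-864*(-542) + R(-13)) - 1*1221136 = (-864*(-542) - 21/(-13)) - 1*1221136 = (468288 - 21*(-1/13)) - 1221136 = (468288 + 21/13) - 1221136 = 6087765/13 - 1221136 = -9787003/13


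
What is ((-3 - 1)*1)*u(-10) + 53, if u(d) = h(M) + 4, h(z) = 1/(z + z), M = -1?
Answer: 39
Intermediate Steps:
h(z) = 1/(2*z)
u(d) = 7/2 (u(d) = (1/2)/(-1) + 4 = (1/2)*(-1) + 4 = -1/2 + 4 = 7/2)
((-3 - 1)*1)*u(-10) + 53 = ((-3 - 1)*1)*(7/2) + 53 = -4*1*(7/2) + 53 = -4*7/2 + 53 = -14 + 53 = 39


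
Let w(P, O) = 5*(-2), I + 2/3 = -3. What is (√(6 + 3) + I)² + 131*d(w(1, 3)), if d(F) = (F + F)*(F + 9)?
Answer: 23584/9 ≈ 2620.4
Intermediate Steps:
I = -11/3 (I = -⅔ - 3 = -11/3 ≈ -3.6667)
w(P, O) = -10
d(F) = 2*F*(9 + F) (d(F) = (2*F)*(9 + F) = 2*F*(9 + F))
(√(6 + 3) + I)² + 131*d(w(1, 3)) = (√(6 + 3) - 11/3)² + 131*(2*(-10)*(9 - 10)) = (√9 - 11/3)² + 131*(2*(-10)*(-1)) = (3 - 11/3)² + 131*20 = (-⅔)² + 2620 = 4/9 + 2620 = 23584/9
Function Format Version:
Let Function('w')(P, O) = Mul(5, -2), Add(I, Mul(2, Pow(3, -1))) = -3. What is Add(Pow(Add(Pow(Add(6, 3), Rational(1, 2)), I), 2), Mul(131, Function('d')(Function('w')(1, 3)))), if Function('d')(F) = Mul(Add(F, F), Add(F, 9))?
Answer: Rational(23584, 9) ≈ 2620.4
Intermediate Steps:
I = Rational(-11, 3) (I = Add(Rational(-2, 3), -3) = Rational(-11, 3) ≈ -3.6667)
Function('w')(P, O) = -10
Function('d')(F) = Mul(2, F, Add(9, F)) (Function('d')(F) = Mul(Mul(2, F), Add(9, F)) = Mul(2, F, Add(9, F)))
Add(Pow(Add(Pow(Add(6, 3), Rational(1, 2)), I), 2), Mul(131, Function('d')(Function('w')(1, 3)))) = Add(Pow(Add(Pow(Add(6, 3), Rational(1, 2)), Rational(-11, 3)), 2), Mul(131, Mul(2, -10, Add(9, -10)))) = Add(Pow(Add(Pow(9, Rational(1, 2)), Rational(-11, 3)), 2), Mul(131, Mul(2, -10, -1))) = Add(Pow(Add(3, Rational(-11, 3)), 2), Mul(131, 20)) = Add(Pow(Rational(-2, 3), 2), 2620) = Add(Rational(4, 9), 2620) = Rational(23584, 9)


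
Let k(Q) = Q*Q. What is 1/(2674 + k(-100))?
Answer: 1/12674 ≈ 7.8902e-5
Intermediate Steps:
k(Q) = Q²
1/(2674 + k(-100)) = 1/(2674 + (-100)²) = 1/(2674 + 10000) = 1/12674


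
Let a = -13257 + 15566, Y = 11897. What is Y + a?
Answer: 14206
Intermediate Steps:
a = 2309
Y + a = 11897 + 2309 = 14206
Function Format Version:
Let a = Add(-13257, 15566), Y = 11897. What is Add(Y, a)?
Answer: 14206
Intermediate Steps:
a = 2309
Add(Y, a) = Add(11897, 2309) = 14206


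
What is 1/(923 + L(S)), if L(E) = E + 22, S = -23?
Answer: 1/922 ≈ 0.0010846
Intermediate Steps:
L(E) = 22 + E
1/(923 + L(S)) = 1/(923 + (22 - 23)) = 1/(923 - 1) = 1/922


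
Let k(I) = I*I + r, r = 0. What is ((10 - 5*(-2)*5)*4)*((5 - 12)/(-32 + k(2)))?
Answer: 60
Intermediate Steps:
k(I) = I² (k(I) = I*I + 0 = I² + 0 = I²)
((10 - 5*(-2)*5)*4)*((5 - 12)/(-32 + k(2))) = ((10 - 5*(-2)*5)*4)*((5 - 12)/(-32 + 2²)) = ((10 + 10*5)*4)*(-7/(-32 + 4)) = ((10 + 50)*4)*(-7/(-28)) = (60*4)*(-7*(-1/28)) = 240*(¼) = 60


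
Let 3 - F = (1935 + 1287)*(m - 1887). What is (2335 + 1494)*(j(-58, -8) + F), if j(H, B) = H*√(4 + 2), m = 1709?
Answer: 2196004251 - 222082*√6 ≈ 2.1955e+9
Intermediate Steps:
j(H, B) = H*√6
F = 573519 (F = 3 - (1935 + 1287)*(1709 - 1887) = 3 - 3222*(-178) = 3 - 1*(-573516) = 3 + 573516 = 573519)
(2335 + 1494)*(j(-58, -8) + F) = (2335 + 1494)*(-58*√6 + 573519) = 3829*(573519 - 58*√6) = 2196004251 - 222082*√6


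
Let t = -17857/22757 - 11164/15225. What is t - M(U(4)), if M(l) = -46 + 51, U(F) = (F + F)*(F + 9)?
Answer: -322615514/49496475 ≈ -6.5180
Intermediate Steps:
U(F) = 2*F*(9 + F) (U(F) = (2*F)*(9 + F) = 2*F*(9 + F))
t = -75133139/49496475 (t = -17857*1/22757 - 11164*1/15225 = -2551/3251 - 11164/15225 = -75133139/49496475 ≈ -1.5180)
M(l) = 5
t - M(U(4)) = -75133139/49496475 - 1*5 = -75133139/49496475 - 5 = -322615514/49496475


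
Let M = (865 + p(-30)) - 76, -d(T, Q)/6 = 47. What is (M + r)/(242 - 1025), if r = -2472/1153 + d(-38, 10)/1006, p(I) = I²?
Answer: -326048254/151369299 ≈ -2.1540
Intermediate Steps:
d(T, Q) = -282 (d(T, Q) = -6*47 = -282)
M = 1689 (M = (865 + (-30)²) - 76 = (865 + 900) - 76 = 1765 - 76 = 1689)
r = -1405989/579959 (r = -2472/1153 - 282/1006 = -2472*1/1153 - 282*1/1006 = -2472/1153 - 141/503 = -1405989/579959 ≈ -2.4243)
(M + r)/(242 - 1025) = (1689 - 1405989/579959)/(242 - 1025) = (978144762/579959)/(-783) = (978144762/579959)*(-1/783) = -326048254/151369299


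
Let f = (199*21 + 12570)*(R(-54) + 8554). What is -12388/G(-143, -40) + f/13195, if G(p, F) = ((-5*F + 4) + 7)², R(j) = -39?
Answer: 97681857235/9037763 ≈ 10808.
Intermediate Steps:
f = 142617735 (f = (199*21 + 12570)*(-39 + 8554) = (4179 + 12570)*8515 = 16749*8515 = 142617735)
G(p, F) = (11 - 5*F)² (G(p, F) = ((4 - 5*F) + 7)² = (11 - 5*F)²)
-12388/G(-143, -40) + f/13195 = -12388/(-11 + 5*(-40))² + 142617735/13195 = -12388/(-11 - 200)² + 142617735*(1/13195) = -12388/((-211)²) + 2194119/203 = -12388/44521 + 2194119/203 = 97681857235/9037763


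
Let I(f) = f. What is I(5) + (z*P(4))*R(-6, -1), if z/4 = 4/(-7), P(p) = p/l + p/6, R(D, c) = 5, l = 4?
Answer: -295/21 ≈ -14.048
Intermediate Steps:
P(p) = 5*p/12 (P(p) = p/4 + p/6 = 5*p/12)
z = -16/7 (z = 4*(4/(-7)) = 4*(4*(-⅐)) = 4*(-4/7) = -16/7 ≈ -2.2857)
I(5) + (z*P(4))*R(-6, -1) = 5 - 20*4/21*5 = 5 - 16/7*5/3*5 = 5 - 80/21*5 = 5 - 400/21 = -295/21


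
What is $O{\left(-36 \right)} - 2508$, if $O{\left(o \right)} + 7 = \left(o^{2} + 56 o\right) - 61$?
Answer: $-3296$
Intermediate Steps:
$O{\left(o \right)} = -68 + o^{2} + 56 o$ ($O{\left(o \right)} = -7 - \left(61 - o^{2} - 56 o\right) = -7 + \left(-61 + o^{2} + 56 o\right) = -68 + o^{2} + 56 o$)
$O{\left(-36 \right)} - 2508 = \left(-68 + \left(-36\right)^{2} + 56 \left(-36\right)\right) - 2508 = \left(-68 + 1296 - 2016\right) - 2508 = -788 - 2508 = -3296$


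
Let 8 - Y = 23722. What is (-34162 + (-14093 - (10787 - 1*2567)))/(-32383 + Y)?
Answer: 6275/6233 ≈ 1.0067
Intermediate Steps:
Y = -23714 (Y = 8 - 1*23722 = 8 - 23722 = -23714)
(-34162 + (-14093 - (10787 - 1*2567)))/(-32383 + Y) = (-34162 + (-14093 - (10787 - 1*2567)))/(-32383 - 23714) = (-34162 + (-14093 - (10787 - 2567)))/(-56097) = (-34162 + (-14093 - 1*8220))*(-1/56097) = (-34162 + (-14093 - 8220))*(-1/56097) = (-34162 - 22313)*(-1/56097) = -56475*(-1/56097) = 6275/6233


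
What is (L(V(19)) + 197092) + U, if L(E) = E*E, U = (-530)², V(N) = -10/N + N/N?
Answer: 172555193/361 ≈ 4.7799e+5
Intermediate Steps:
V(N) = 1 - 10/N (V(N) = -10/N + 1 = 1 - 10/N)
U = 280900
L(E) = E²
(L(V(19)) + 197092) + U = (((-10 + 19)/19)² + 197092) + 280900 = (((1/19)*9)² + 197092) + 280900 = ((9/19)² + 197092) + 280900 = (81/361 + 197092) + 280900 = 71150293/361 + 280900 = 172555193/361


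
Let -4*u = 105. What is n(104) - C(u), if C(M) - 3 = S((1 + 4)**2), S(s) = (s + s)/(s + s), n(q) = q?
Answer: 100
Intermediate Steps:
u = -105/4 (u = -1/4*105 = -105/4 ≈ -26.250)
S(s) = 1 (S(s) = (2*s)/((2*s)) = (2*s)*(1/(2*s)) = 1)
C(M) = 4 (C(M) = 3 + 1 = 4)
n(104) - C(u) = 104 - 1*4 = 104 - 4 = 100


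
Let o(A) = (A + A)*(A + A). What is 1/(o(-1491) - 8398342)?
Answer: 1/493982 ≈ 2.0244e-6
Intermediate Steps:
o(A) = 4*A**2 (o(A) = (2*A)*(2*A) = 4*A**2)
1/(o(-1491) - 8398342) = 1/(4*(-1491)**2 - 8398342) = 1/(4*2223081 - 8398342) = 1/(8892324 - 8398342) = 1/493982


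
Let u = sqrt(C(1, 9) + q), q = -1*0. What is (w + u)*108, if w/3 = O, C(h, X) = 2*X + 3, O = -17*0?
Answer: 108*sqrt(21) ≈ 494.92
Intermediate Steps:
q = 0
O = 0
C(h, X) = 3 + 2*X
u = sqrt(21) (u = sqrt((3 + 2*9) + 0) = sqrt((3 + 18) + 0) = sqrt(21 + 0) = sqrt(21) ≈ 4.5826)
w = 0 (w = 3*0 = 0)
(w + u)*108 = (0 + sqrt(21))*108 = sqrt(21)*108 = 108*sqrt(21)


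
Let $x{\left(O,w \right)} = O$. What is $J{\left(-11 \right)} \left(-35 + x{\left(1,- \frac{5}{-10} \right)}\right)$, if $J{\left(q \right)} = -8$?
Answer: $272$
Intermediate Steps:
$J{\left(-11 \right)} \left(-35 + x{\left(1,- \frac{5}{-10} \right)}\right) = - 8 \left(-35 + 1\right) = \left(-8\right) \left(-34\right) = 272$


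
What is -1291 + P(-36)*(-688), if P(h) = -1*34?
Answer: 22101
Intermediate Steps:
P(h) = -34
-1291 + P(-36)*(-688) = -1291 - 34*(-688) = -1291 + 23392 = 22101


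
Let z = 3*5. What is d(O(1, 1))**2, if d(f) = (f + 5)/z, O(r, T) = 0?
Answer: 1/9 ≈ 0.11111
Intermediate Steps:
z = 15
d(f) = 1/3 + f/15 (d(f) = (f + 5)/15 = (5 + f)*(1/15) = 1/3 + f/15)
d(O(1, 1))**2 = (1/3 + (1/15)*0)**2 = (1/3 + 0)**2 = (1/3)**2 = 1/9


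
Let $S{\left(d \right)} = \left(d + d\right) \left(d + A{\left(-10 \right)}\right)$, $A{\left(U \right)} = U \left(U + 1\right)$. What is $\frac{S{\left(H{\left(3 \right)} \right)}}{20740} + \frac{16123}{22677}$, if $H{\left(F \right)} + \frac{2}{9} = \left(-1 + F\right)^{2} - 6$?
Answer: $\frac{439484657}{634933323} \approx 0.69217$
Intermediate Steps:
$A{\left(U \right)} = U \left(1 + U\right)$
$H{\left(F \right)} = - \frac{56}{9} + \left(-1 + F\right)^{2}$ ($H{\left(F \right)} = - \frac{2}{9} + \left(\left(-1 + F\right)^{2} - 6\right) = - \frac{2}{9} + \left(-6 + \left(-1 + F\right)^{2}\right) = - \frac{56}{9} + \left(-1 + F\right)^{2}$)
$S{\left(d \right)} = 2 d \left(90 + d\right)$ ($S{\left(d \right)} = \left(d + d\right) \left(d - 10 \left(1 - 10\right)\right) = 2 d \left(d - -90\right) = 2 d \left(d + 90\right) = 2 d \left(90 + d\right)$)
$\frac{S{\left(H{\left(3 \right)} \right)}}{20740} + \frac{16123}{22677} = \frac{2 \left(- \frac{56}{9} + \left(-1 + 3\right)^{2}\right) \left(90 - \left(\frac{56}{9} - \left(-1 + 3\right)^{2}\right)\right)}{20740} + \frac{16123}{22677} = 2 \left(- \frac{56}{9} + 2^{2}\right) \left(90 - \left(\frac{56}{9} - 2^{2}\right)\right) \frac{1}{20740} + 16123 \cdot \frac{1}{22677} = 2 \left(- \frac{56}{9} + 4\right) \left(90 + \left(- \frac{56}{9} + 4\right)\right) \frac{1}{20740} + \frac{16123}{22677} = 2 \left(- \frac{20}{9}\right) \left(90 - \frac{20}{9}\right) \frac{1}{20740} + \frac{16123}{22677} = 2 \left(- \frac{20}{9}\right) \frac{790}{9} \cdot \frac{1}{20740} + \frac{16123}{22677} = \left(- \frac{31600}{81}\right) \frac{1}{20740} + \frac{16123}{22677} = - \frac{1580}{83997} + \frac{16123}{22677} = \frac{439484657}{634933323}$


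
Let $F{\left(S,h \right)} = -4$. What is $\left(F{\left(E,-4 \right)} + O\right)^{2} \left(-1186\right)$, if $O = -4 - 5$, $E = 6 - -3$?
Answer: $-200434$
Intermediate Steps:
$E = 9$ ($E = 6 + 3 = 9$)
$O = -9$ ($O = -4 - 5 = -9$)
$\left(F{\left(E,-4 \right)} + O\right)^{2} \left(-1186\right) = \left(-4 - 9\right)^{2} \left(-1186\right) = \left(-13\right)^{2} \left(-1186\right) = 169 \left(-1186\right) = -200434$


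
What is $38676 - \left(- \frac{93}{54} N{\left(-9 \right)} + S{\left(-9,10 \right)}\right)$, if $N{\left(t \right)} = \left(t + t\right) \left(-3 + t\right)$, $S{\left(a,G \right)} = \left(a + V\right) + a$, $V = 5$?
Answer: $39061$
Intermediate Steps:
$S{\left(a,G \right)} = 5 + 2 a$ ($S{\left(a,G \right)} = \left(a + 5\right) + a = \left(5 + a\right) + a = 5 + 2 a$)
$N{\left(t \right)} = 2 t \left(-3 + t\right)$
$38676 - \left(- \frac{93}{54} N{\left(-9 \right)} + S{\left(-9,10 \right)}\right) = 38676 - \left(- \frac{93}{54} \cdot 2 \left(-9\right) \left(-3 - 9\right) + \left(5 + 2 \left(-9\right)\right)\right) = 38676 - \left(\left(-93\right) \frac{1}{54} \cdot 2 \left(-9\right) \left(-12\right) + \left(5 - 18\right)\right) = 38676 - \left(\left(- \frac{31}{18}\right) 216 - 13\right) = 38676 - \left(-372 - 13\right) = 38676 - -385 = 38676 + 385 = 39061$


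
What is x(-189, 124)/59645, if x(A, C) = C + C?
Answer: 248/59645 ≈ 0.0041579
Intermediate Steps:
x(A, C) = 2*C
x(-189, 124)/59645 = (2*124)/59645 = 248*(1/59645) = 248/59645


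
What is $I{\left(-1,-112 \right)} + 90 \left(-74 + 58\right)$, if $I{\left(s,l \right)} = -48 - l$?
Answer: $-1376$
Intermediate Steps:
$I{\left(-1,-112 \right)} + 90 \left(-74 + 58\right) = \left(-48 - -112\right) + 90 \left(-74 + 58\right) = \left(-48 + 112\right) + 90 \left(-16\right) = 64 - 1440 = -1376$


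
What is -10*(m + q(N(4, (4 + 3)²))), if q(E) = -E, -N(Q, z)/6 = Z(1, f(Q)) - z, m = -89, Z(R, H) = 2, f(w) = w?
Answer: 3710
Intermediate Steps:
N(Q, z) = -12 + 6*z (N(Q, z) = -6*(2 - z) = -12 + 6*z)
-10*(m + q(N(4, (4 + 3)²))) = -10*(-89 - (-12 + 6*(4 + 3)²)) = -10*(-89 - (-12 + 6*7²)) = -10*(-89 - (-12 + 6*49)) = -10*(-89 - (-12 + 294)) = -10*(-89 - 1*282) = -10*(-89 - 282) = -10*(-371) = 3710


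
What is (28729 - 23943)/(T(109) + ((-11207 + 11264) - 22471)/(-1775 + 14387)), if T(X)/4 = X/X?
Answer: 30180516/14017 ≈ 2153.1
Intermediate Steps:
T(X) = 4 (T(X) = 4*(X/X) = 4*1 = 4)
(28729 - 23943)/(T(109) + ((-11207 + 11264) - 22471)/(-1775 + 14387)) = (28729 - 23943)/(4 + ((-11207 + 11264) - 22471)/(-1775 + 14387)) = 4786/(4 + (57 - 22471)/12612) = 4786/(4 - 22414*1/12612) = 4786/(4 - 11207/6306) = 4786/(14017/6306) = 4786*(6306/14017) = 30180516/14017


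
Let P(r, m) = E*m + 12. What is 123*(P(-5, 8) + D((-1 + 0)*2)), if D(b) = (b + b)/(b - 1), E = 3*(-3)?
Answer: -7216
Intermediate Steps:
E = -9
P(r, m) = 12 - 9*m (P(r, m) = -9*m + 12 = 12 - 9*m)
D(b) = 2*b/(-1 + b) (D(b) = (2*b)/(-1 + b) = 2*b/(-1 + b))
123*(P(-5, 8) + D((-1 + 0)*2)) = 123*((12 - 9*8) + 2*((-1 + 0)*2)/(-1 + (-1 + 0)*2)) = 123*((12 - 72) + 2*(-1*2)/(-1 - 1*2)) = 123*(-60 + 2*(-2)/(-1 - 2)) = 123*(-60 + 2*(-2)/(-3)) = 123*(-60 + 2*(-2)*(-⅓)) = 123*(-60 + 4/3) = 123*(-176/3) = -7216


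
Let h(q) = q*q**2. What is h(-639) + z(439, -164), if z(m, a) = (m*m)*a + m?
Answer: -292522924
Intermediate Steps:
z(m, a) = m + a*m**2 (z(m, a) = m**2*a + m = a*m**2 + m = m + a*m**2)
h(q) = q**3
h(-639) + z(439, -164) = (-639)**3 + 439*(1 - 164*439) = -260917119 + 439*(1 - 71996) = -260917119 + 439*(-71995) = -260917119 - 31605805 = -292522924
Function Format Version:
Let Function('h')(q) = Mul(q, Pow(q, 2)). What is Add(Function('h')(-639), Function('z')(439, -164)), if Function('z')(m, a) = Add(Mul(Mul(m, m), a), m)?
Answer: -292522924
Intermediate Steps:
Function('z')(m, a) = Add(m, Mul(a, Pow(m, 2))) (Function('z')(m, a) = Add(Mul(Pow(m, 2), a), m) = Add(Mul(a, Pow(m, 2)), m) = Add(m, Mul(a, Pow(m, 2))))
Function('h')(q) = Pow(q, 3)
Add(Function('h')(-639), Function('z')(439, -164)) = Add(Pow(-639, 3), Mul(439, Add(1, Mul(-164, 439)))) = Add(-260917119, Mul(439, Add(1, -71996))) = Add(-260917119, Mul(439, -71995)) = Add(-260917119, -31605805) = -292522924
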